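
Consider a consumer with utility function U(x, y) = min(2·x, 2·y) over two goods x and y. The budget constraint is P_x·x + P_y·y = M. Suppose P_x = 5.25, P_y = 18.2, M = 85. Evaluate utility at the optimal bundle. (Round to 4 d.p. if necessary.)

With perfect complements, no substitution: consume in ratio x:y = 2:2.
Budget: P_x·x + P_y·x = M, so (2·P_x + 2·P_y)·x = 2·M.
Demand: x*(P_x,P_y,M) = 2·M/(2·P_x + 2·P_y), y* = 2·M/(2·P_x + 2·P_y).
Here 2·5.25 + 2·18.2 = 46.9, giving x* = 3.6247 and y* = 3.6247.
Utility at the optimum: U(3.6247, 3.6247) = 7.2495.

V = 7.2495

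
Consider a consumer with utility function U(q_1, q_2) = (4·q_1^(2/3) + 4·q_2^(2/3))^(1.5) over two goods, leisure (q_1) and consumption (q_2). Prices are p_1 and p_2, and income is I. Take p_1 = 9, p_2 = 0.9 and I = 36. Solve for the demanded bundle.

MU_q_1 ∝ 4·q_1^(-1/3), MU_q_2 ∝ 4·q_2^(-1/3), so MRS = (q_2/q_1)^(1/3) = p_1/p_2.
Hence q_2/q_1 = (p_1/p_2)^(1/(1/3)), i.e. raised to the 3 power.
Substitute q_2 = (q_2/q_1)·q_1 into the budget: q_1* = I/(p_1 + p_2·(q_2/q_1)).
Numerically q_2/q_1 = 1000, so q_1* = 36/(9 + 0.9·1000) = 0.0396 and q_2* = 1000·0.0396 = 39.604.

q_1* = 0.0396, q_2* = 39.604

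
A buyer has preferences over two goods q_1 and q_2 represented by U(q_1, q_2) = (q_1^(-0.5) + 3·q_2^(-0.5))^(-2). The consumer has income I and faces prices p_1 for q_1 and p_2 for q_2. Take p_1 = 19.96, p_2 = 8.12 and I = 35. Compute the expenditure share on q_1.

share on q_1 = 0.3935

MRS = MU_q_1/MU_q_2 = (1/3)·(q_2/q_1)^(1.5). Set equal to p_1/p_2.
Solve for the ratio: q_2/q_1 = [3·p_1/p_2]^(2/3).
Substitute q_2 = (q_2/q_1)·q_1 into the budget: q_1* = I/(p_1 + p_2·(q_2/q_1)).
Numerically q_2/q_1 = 3.788644, so q_1* = 35/(19.96 + 8.12·3.788644) = 0.69 and q_2* = 3.788644·0.69 = 2.6142.
Expenditure on q_1: 19.96·0.69 = 13.7726; share = 0.3935.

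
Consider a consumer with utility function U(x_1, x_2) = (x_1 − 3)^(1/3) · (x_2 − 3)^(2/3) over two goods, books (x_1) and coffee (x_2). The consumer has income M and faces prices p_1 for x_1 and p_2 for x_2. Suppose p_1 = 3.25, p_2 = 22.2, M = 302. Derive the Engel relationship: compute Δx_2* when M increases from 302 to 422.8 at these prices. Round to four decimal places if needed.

Δx_2* = 3.6276

Let x_1' = x_1−3, x_2' = x_2−3. MRS = (1/2)·x_2'/x_1' = p_1/p_2.
After buying the subsistence bundle (3, 3), a share 1/3 of the remaining income goes to x_1: x_1* = 3 + 1/3·(M − 3p_1 − 3p_2)/p_1.
Discretionary income = 302 − 3·3.25 − 3·22.2 = 225.65; x_2* = 3 + 2/3·225.65/22.2 = 9.7763.
At M' = 422.8: x_2* = 13.4039. Change: 13.4039 − 9.7763 = 3.6276.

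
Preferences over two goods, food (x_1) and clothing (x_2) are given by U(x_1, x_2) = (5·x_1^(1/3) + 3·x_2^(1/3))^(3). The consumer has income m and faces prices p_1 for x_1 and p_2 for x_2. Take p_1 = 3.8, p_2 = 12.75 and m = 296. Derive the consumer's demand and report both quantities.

From the CES first-order condition, (5/3)·(x_2/x_1)^(2/3) = p_1/p_2.
Solve for the ratio: x_2/x_1 = [(3/5)·p_1/p_2]^(1.5).
Substitute x_2 = (x_2/x_1)·x_1 into the budget: x_1* = m/(p_1 + p_2·(x_2/x_1)).
Numerically x_2/x_1 = 0.07562, so x_1* = 296/(3.8 + 12.75·0.07562) = 62.1306 and x_2* = 0.07562·62.1306 = 4.6983.

x_1* = 62.1306, x_2* = 4.6983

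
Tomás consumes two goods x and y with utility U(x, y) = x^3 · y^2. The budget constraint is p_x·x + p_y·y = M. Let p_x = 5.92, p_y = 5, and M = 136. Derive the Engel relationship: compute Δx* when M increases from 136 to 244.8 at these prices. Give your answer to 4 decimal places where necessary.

Demand: x*(p_x,p_y,M) = 0.6·M/p_x and y* = 0.4·M/p_y.
At p_x=5.92, p_y=5, M=136: x* = 0.6·136/5.92 = 13.7838.
At M' = 244.8: x* = 24.8108. Change: 24.8108 − 13.7838 = 11.027.

Δx* = 11.027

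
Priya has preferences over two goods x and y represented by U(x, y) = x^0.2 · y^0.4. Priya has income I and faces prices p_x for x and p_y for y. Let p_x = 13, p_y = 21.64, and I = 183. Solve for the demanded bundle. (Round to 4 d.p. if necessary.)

x* = 4.6923, y* = 5.6377

Tangency: MRS = (1/2)·y/x = p_x/p_y.
Rearranging, p_y·y = 2·p_x·x. Substituting into the budget gives p_x·x·(1 + 2) = I.
Demand: x*(p_x,p_y,I) = 1/3·I/p_x and y* = 2/3·I/p_y.
At p_x=13, p_y=21.64, I=183: x* = 1/3·183/13 = 4.6923, y* = 5.6377.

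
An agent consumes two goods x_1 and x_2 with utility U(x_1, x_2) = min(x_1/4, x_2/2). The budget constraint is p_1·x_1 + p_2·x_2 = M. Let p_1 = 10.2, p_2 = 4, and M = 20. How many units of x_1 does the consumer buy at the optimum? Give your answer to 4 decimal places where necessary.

x_1* = 1.6393

Leontief preferences: the optimum is at the kink where x_1/4 = x_2/2, i.e. x_2 = (1/2)·x_1.
Budget: p_1·x_1 + p_2·(1/2)·x_1 = M, so (4·p_1 + 2·p_2)·x_1 = 4·M.
Demand: x_1*(p_1,p_2,M) = 4·M/(4·p_1 + 2·p_2), x_2* = 2·M/(4·p_1 + 2·p_2).
Here 4·10.2 + 2·4 = 48.8, giving x_1* = 1.6393.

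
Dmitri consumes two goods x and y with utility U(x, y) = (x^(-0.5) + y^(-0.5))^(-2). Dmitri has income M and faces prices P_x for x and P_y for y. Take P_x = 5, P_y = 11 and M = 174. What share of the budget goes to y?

share on y = 0.5653

Substitute y = (y/x)·x into the budget: x* = M/(P_x + P_y·(y/x)).
Numerically y/x = 0.591178, so x* = 174/(5 + 11·0.591178) = 15.1265 and y* = 0.591178·15.1265 = 8.9425.
Expenditure on y: 11·8.9425 = 98.3673; share = 0.5653.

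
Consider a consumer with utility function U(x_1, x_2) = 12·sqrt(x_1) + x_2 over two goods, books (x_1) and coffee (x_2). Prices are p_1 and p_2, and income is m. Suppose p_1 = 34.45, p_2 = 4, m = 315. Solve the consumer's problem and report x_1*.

x_1* = 0.4853

Set MRS = p_1/p_2: 6·x_1^(−1/2) = p_1/p_2.
Solve: √x_1 = 6·p_2/p_1, so x_1*(p_1,p_2) = (6·p_2/p_1)², and x_2* = (m − p_1·x_1*)/p_2.
Plugging in: x_1* = (6·4/34.45)² = 0.4853.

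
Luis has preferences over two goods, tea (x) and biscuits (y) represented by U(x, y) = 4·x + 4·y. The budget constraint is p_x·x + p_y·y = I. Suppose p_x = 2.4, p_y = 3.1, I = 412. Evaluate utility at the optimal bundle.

V = 686.6667

Perfect substitutes: compare marginal utility per dollar. 4/p_x vs 4/p_y → 1.6667 vs 1.2903.
x gives more utility per dollar, so spend all income on x: x* = I/p_x, y* = 0.
Numerically: x* = 171.6667, y* = 0.
Utility at the optimum: U(171.6667, 0) = 686.6667.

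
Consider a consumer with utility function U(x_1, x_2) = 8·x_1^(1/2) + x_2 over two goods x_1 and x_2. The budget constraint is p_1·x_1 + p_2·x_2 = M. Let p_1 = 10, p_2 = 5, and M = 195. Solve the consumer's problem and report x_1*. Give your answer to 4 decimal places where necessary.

Set MRS = p_1/p_2: 4·x_1^(−1/2) = p_1/p_2.
Solve: √x_1 = 4·p_2/p_1, so x_1*(p_1,p_2) = (4·p_2/p_1)², and x_2* = (M − p_1·x_1*)/p_2.
Plugging in: x_1* = (4·5/10)² = 4.

x_1* = 4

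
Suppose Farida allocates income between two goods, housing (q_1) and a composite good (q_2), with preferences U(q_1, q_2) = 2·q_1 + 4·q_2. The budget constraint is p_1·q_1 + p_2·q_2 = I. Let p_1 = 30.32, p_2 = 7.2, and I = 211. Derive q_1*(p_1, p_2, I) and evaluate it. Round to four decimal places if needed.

Linear utility — the consumer picks whichever good has higher MU/price: 2/30.32 = 0.066 vs 4/7.2 = 0.5556.
q_2 gives more utility per dollar, so spend all income on q_2: q_2* = I/p_2, q_1* = 0.
Numerically: q_1* = 0, q_2* = 29.3056.

q_1* = 0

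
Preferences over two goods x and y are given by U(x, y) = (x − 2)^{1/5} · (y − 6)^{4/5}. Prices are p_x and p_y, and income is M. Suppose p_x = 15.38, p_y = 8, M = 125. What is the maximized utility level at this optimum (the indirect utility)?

V = 3.0749

Substituting into the budget: x* = 2 + 0.2·(M − 2·p_x − 6·p_y)/p_x, and y* = 6 + 0.8·(…)/p_y.
Discretionary income = 125 − 2·15.38 − 6·8 = 46.24; x* = 2 + 0.2·46.24/15.38 = 2.6013; y* = 6 + 0.8·46.24/8 = 10.624.
Utility at the optimum: U(2.6013, 10.624) = 3.0749.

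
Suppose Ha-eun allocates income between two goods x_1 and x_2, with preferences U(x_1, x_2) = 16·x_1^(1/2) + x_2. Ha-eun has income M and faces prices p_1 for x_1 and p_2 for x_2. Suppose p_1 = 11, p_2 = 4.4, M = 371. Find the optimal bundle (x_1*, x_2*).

x_1* = 10.24, x_2* = 58.7182

MU_x_1 = 8/√x_1, MU_x_2 = 1. Tangency: 8/√x_1 = p_1/p_2.
Solve: √x_1 = 8·p_2/p_1, so x_1*(p_1,p_2) = (8·p_2/p_1)², and x_2* = (M − p_1·x_1*)/p_2.
Plugging in: x_1* = (8·4.4/11)² = 10.24, x_2* = 58.7182.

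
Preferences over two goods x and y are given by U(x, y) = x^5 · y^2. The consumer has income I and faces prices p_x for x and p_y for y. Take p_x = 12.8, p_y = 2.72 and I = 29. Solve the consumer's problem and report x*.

x* = 1.6183

MU_x/MU_y = (5·y)/(2·x); tangency sets this equal to p_x/p_y.
Rearranging, p_y·y = (2/5)·p_x·x. Substituting into the budget gives p_x·x·(1 + (2/5)) = I.
Demand: x*(p_x,p_y,I) = 5/7·I/p_x and y* = 2/7·I/p_y.
At p_x=12.8, p_y=2.72, I=29: x* = 5/7·29/12.8 = 1.6183.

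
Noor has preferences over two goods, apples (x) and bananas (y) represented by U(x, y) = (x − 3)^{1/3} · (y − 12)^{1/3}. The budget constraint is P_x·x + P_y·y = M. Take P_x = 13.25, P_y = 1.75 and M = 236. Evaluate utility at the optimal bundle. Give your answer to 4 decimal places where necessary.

Let x' = x−3, y' = y−12. MRS = y'/x' = P_x/P_y.
Substituting into the budget: x* = 3 + 0.5·(M − 3·P_x − 12·P_y)/P_x, and y* = 12 + 0.5·(…)/P_y.
Discretionary income = 236 − 3·13.25 − 12·1.75 = 175.25; x* = 3 + 0.5·175.25/13.25 = 9.6132; y* = 12 + 0.5·175.25/1.75 = 62.0714.
Utility at the optimum: U(9.6132, 62.0714) = 6.9183.

V = 6.9183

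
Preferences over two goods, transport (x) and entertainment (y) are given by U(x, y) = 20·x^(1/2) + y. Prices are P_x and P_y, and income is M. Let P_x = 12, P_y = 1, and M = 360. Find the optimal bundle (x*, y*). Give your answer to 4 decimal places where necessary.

Utility is quasi-linear in y; the FOC for x is 10/√x = P_x/P_y.
Solve: √x = 10·P_y/P_x, so x*(P_x,P_y) = (10·P_y/P_x)², and y* = (M − P_x·x*)/P_y.
Plugging in: x* = (10·1/12)² = 0.6944, y* = 351.6667.

x* = 0.6944, y* = 351.6667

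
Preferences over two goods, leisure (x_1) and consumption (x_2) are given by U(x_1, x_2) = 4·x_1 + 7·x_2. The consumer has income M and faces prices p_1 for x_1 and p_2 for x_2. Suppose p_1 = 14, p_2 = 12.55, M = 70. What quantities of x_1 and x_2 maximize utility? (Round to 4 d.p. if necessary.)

x_1* = 0, x_2* = 5.5777

Perfect substitutes: compare marginal utility per dollar. 4/p_1 vs 7/p_2 → 0.2857 vs 0.5578.
x_2 gives more utility per dollar, so spend all income on x_2: x_2* = M/p_2, x_1* = 0.
Numerically: x_1* = 0, x_2* = 5.5777.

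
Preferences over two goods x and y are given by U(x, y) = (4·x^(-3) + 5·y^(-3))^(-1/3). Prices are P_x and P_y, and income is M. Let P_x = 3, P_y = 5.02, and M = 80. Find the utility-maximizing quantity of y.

Numerically y/x = 0.929677, so x* = 80/(3 + 5.02·0.929677) = 10.4344 and y* = 0.929677·10.4344 = 9.7006.

y* = 9.7006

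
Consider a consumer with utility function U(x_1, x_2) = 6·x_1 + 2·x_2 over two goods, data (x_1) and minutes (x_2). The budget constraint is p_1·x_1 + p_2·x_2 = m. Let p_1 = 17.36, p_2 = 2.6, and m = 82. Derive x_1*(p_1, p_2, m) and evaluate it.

x_1* = 0

Perfect substitutes: compare marginal utility per dollar. 6/p_1 vs 2/p_2 → 0.3456 vs 0.7692.
x_2 gives more utility per dollar, so spend all income on x_2: x_2* = m/p_2, x_1* = 0.
Numerically: x_1* = 0, x_2* = 31.5385.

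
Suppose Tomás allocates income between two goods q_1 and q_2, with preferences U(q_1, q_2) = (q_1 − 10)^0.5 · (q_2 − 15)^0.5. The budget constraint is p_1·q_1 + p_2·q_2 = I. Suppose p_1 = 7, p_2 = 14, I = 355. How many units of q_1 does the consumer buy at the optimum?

MRS = (q_2−15)/(q_1−10). Tangency with p_1/p_2 gives q_2−15 = (p_1/p_2)·(q_1−10).
After buying the subsistence bundle (10, 15), a share 0.5 of the remaining income goes to q_1: q_1* = 10 + 0.5·(I − 10p_1 − 15p_2)/p_1.
Discretionary income = 355 − 10·7 − 15·14 = 75; q_1* = 10 + 0.5·75/7 = 15.3571.

q_1* = 15.3571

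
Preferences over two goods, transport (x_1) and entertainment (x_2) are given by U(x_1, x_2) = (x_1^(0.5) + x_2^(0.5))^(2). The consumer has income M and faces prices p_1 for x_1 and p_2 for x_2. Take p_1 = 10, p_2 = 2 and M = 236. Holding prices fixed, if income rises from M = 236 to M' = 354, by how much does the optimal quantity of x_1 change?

Δx_1* = 1.9667

From the CES first-order condition, (x_2/x_1)^(0.5) = p_1/p_2.
Hence x_2/x_1 = (p_1/p_2)^(1/(0.5)), i.e. raised to the 2 power.
With the ratio pinned down, the budget gives x_1* = M/(p_1 + p_2·(x_2/x_1)) and x_2* = (x_2/x_1)·x_1*.
Numerically x_2/x_1 = 25, so x_1* = 236/(10 + 2·25) = 3.9333.
At M' = 354: x_1* = 5.9. Change: 5.9 − 3.9333 = 1.9667.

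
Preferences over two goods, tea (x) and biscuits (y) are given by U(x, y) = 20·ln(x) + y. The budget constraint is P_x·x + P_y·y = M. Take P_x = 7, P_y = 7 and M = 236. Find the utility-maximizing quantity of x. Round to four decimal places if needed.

x* = 20

Set MRS = P_x/P_y: (20/x)/1 = P_x/P_y.
So x*(P_x,P_y) = 20·P_y/P_x, independent of income; and y* = (M − 20·P_y)/P_y.
At the given prices: x* = 20·7/7 = 20.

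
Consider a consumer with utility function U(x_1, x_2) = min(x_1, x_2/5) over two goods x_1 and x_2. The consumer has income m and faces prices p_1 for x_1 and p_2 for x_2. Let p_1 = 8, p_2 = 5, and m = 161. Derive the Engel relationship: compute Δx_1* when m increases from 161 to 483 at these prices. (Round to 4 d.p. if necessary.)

Leontief preferences: the optimum is at the kink where x_1/1 = x_2/5, i.e. x_2 = 5·x_1.
Budget: p_1·x_1 + p_2·5·x_1 = m, so (p_1 + 5·p_2)·x_1 = m.
Demand: x_1*(p_1,p_2,m) = m/(p_1 + 5·p_2), x_2* = 5·m/(p_1 + 5·p_2).
Here 8 + 5·5 = 33, giving x_1* = 4.8788.
At m' = 483: x_1* = 14.6364. Change: 14.6364 − 4.8788 = 9.7576.

Δx_1* = 9.7576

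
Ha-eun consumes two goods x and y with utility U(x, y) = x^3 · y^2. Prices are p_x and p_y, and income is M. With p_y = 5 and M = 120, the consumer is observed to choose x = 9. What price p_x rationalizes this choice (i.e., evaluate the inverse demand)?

MU_x/MU_y = (3·y)/(2·x); tangency sets this equal to p_x/p_y.
So 3·p_y·y = 2·p_x·x; combined with the budget, a share 0.6 of income goes to x.
Demand: x*(p_x,p_y,M) = 0.6·M/p_x and y* = 0.4·M/p_y.
Set x* = 9 in the demand function and solve for p_x: p_x = 8.

p_x = 8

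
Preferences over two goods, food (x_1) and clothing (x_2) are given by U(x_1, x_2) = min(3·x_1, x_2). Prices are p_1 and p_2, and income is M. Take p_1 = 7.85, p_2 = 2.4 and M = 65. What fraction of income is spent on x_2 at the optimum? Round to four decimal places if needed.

share on x_2 = 0.4784

Leontief preferences: the optimum is at the kink where x_1/1 = x_2/3, i.e. x_2 = 3·x_1.
Budget: p_1·x_1 + p_2·3·x_1 = M, so (p_1 + 3·p_2)·x_1 = M.
Demand: x_1*(p_1,p_2,M) = M/(p_1 + 3·p_2), x_2* = 3·M/(p_1 + 3·p_2).
Here 7.85 + 3·2.4 = 15.05, giving x_1* = 4.3189 and x_2* = 12.9568.
Expenditure on x_2: 2.4·12.9568 = 31.0963; share = 0.4784.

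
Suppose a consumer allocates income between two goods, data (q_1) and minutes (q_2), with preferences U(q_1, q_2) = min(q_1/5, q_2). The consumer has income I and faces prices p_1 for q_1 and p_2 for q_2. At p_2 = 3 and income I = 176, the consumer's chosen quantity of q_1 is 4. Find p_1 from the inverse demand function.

Leontief preferences: the optimum is at the kink where q_1/5 = q_2/1, i.e. q_2 = (1/5)·q_1.
Budget: p_1·q_1 + p_2·(1/5)·q_1 = I, so (5·p_1 + p_2)·q_1 = 5·I.
Demand: q_1*(p_1,p_2,I) = 5·I/(5·p_1 + p_2), q_2* = I/(5·p_1 + p_2).
Set q_1* = 4 in the demand function and solve for p_1: p_1 = 43.4.

p_1 = 43.4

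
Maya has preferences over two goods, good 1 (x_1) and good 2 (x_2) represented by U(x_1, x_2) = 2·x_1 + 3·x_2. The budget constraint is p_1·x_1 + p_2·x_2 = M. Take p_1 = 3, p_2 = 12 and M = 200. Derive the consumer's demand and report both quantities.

Perfect substitutes: compare marginal utility per dollar. 2/p_1 vs 3/p_2 → 0.6667 vs 0.25.
x_1 gives more utility per dollar, so spend all income on x_1: x_1* = M/p_1, x_2* = 0.
Numerically: x_1* = 66.6667, x_2* = 0.

x_1* = 66.6667, x_2* = 0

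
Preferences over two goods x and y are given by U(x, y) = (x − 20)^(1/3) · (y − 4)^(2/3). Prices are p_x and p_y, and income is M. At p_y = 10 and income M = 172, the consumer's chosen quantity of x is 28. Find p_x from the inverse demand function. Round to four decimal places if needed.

MRS = (1/2)·(y−4)/(x−20). Tangency with p_x/p_y gives y−4 = 2·(p_x/p_y)·(x−20).
After buying the subsistence bundle (20, 4), a share 1/3 of the remaining income goes to x: x* = 20 + 1/3·(M − 20p_x − 4p_y)/p_x.
Set x* = 28 in the demand function and solve for p_x: p_x = 3.

p_x = 3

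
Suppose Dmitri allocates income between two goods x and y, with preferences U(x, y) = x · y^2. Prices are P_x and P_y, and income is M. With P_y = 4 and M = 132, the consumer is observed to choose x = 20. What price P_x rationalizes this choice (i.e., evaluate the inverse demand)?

Tangency: MRS = (1/2)·y/x = P_x/P_y.
Rearranging, P_y·y = 2·P_x·x. Substituting into the budget gives P_x·x·(1 + 2) = M.
Demand: x*(P_x,P_y,M) = 1/3·M/P_x and y* = 2/3·M/P_y.
Set x* = 20 in the demand function and solve for P_x: P_x = 2.2.

P_x = 2.2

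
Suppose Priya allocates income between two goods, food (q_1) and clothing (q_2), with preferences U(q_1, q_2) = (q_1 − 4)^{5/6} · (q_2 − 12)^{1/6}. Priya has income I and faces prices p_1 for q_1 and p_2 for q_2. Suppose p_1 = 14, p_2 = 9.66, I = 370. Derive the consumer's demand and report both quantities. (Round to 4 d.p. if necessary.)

Let q_1' = q_1−4, q_2' = q_2−12. MRS = 5·q_2'/q_1' = p_1/p_2.
Substituting into the budget: q_1* = 4 + 5/6·(I − 4·p_1 − 12·p_2)/p_1, and q_2* = 12 + 1/6·(…)/p_2.
Discretionary income = 370 − 4·14 − 12·9.66 = 198.08; q_1* = 4 + 5/6·198.08/14 = 15.7905; q_2* = 12 + 1/6·198.08/9.66 = 15.4175.

q_1* = 15.7905, q_2* = 15.4175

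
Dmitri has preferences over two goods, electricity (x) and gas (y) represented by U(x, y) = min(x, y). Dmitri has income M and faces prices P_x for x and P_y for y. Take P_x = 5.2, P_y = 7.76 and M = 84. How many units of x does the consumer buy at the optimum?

x* = 6.4815

With perfect complements, no substitution: consume in ratio x:y = 1:1.
Budget: P_x·x + P_y·x = M, so (P_x + P_y)·x = M.
Demand: x*(P_x,P_y,M) = M/(P_x + P_y), y* = M/(P_x + P_y).
Here 5.2 + 7.76 = 12.96, giving x* = 6.4815.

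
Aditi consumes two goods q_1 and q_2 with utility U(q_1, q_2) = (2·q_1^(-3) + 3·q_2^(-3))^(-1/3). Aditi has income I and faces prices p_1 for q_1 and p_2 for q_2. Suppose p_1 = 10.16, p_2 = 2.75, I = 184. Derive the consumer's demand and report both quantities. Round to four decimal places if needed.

q_1* = 12.7961, q_2* = 19.6332

MRS = MU_q_1/MU_q_2 = (2/3)·(q_2/q_1)^(4). Set equal to p_1/p_2.
Solve for the ratio: q_2/q_1 = [(3/2)·p_1/p_2]^(0.25).
With the ratio pinned down, the budget gives q_1* = I/(p_1 + p_2·(q_2/q_1)) and q_2* = (q_2/q_1)·q_1*.
Numerically q_2/q_1 = 1.53431, so q_1* = 184/(10.16 + 2.75·1.53431) = 12.7961 and q_2* = 1.53431·12.7961 = 19.6332.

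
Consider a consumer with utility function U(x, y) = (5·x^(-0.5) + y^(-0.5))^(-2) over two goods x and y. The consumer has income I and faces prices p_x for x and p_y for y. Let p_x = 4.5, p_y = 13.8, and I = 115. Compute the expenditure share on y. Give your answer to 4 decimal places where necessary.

From the CES first-order condition, 5·(y/x)^(1.5) = p_x/p_y.
Hence y/x = ((1/5)·p_x/p_y)^(1/(1.5)), i.e. raised to the 2/3 power.
Substitute y = (y/x)·x into the budget: x* = I/(p_x + p_y·(y/x)).
Numerically y/x = 0.162023, so x* = 115/(4.5 + 13.8·0.162023) = 17.0727 and y* = 0.162023·17.0727 = 2.7662.
Expenditure on y: 13.8·2.7662 = 38.173; share = 0.3319.

share on y = 0.3319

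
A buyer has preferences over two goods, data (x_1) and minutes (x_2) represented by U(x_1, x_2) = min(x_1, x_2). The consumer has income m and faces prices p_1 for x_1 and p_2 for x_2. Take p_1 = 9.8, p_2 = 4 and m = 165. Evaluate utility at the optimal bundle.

With perfect complements, no substitution: consume in ratio x_1:x_2 = 1:1.
Budget: p_1·x_1 + p_2·x_1 = m, so (p_1 + p_2)·x_1 = m.
Demand: x_1*(p_1,p_2,m) = m/(p_1 + p_2), x_2* = m/(p_1 + p_2).
Here 9.8 + 4 = 13.8, giving x_1* = 11.9565 and x_2* = 11.9565.
Utility at the optimum: U(11.9565, 11.9565) = 11.9565.

V = 11.9565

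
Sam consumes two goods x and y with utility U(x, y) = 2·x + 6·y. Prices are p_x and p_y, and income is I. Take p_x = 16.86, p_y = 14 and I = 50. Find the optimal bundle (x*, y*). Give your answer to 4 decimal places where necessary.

Linear utility — the consumer picks whichever good has higher MU/price: 2/16.86 = 0.1186 vs 6/14 = 0.4286.
y gives more utility per dollar, so spend all income on y: y* = I/p_y, x* = 0.
Numerically: x* = 0, y* = 3.5714.

x* = 0, y* = 3.5714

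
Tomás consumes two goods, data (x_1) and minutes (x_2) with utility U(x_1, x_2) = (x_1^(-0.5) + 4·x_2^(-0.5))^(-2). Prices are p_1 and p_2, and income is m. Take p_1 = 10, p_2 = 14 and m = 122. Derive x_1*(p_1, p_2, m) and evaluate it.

x_1* = 3.1946

MU_x_1 ∝ x_1^(-1.5), MU_x_2 ∝ 4·x_2^(-1.5), so MRS = (1/4)·(x_2/x_1)^(1.5) = p_1/p_2.
Solve for the ratio: x_2/x_1 = [4·p_1/p_2]^(2/3).
Substitute x_2 = (x_2/x_1)·x_1 into the budget: x_1* = m/(p_1 + p_2·(x_2/x_1)).
Numerically x_2/x_1 = 2.013514, so x_1* = 122/(10 + 14·2.013514) = 3.1946.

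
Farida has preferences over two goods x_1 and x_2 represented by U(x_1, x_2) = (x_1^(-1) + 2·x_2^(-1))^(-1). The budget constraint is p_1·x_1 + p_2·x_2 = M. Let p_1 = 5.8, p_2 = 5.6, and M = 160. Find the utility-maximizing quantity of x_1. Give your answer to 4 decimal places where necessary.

x_1* = 11.5442

MU_x_1 ∝ x_1^(-2), MU_x_2 ∝ 2·x_2^(-2), so MRS = (1/2)·(x_2/x_1)^(2) = p_1/p_2.
Hence x_2/x_1 = (2·p_1/p_2)^(1/(2)), i.e. raised to the 0.5 power.
With the ratio pinned down, the budget gives x_1* = M/(p_1 + p_2·(x_2/x_1)) and x_2* = (x_2/x_1)·x_1*.
Numerically x_2/x_1 = 1.439246, so x_1* = 160/(5.8 + 5.6·1.439246) = 11.5442.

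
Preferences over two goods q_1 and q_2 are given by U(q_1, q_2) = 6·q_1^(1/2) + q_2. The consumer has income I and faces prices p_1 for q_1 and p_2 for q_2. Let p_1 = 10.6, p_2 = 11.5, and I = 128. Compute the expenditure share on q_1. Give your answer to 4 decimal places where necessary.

share on q_1 = 0.8772

Solve: √q_1 = 3·p_2/p_1, so q_1*(p_1,p_2) = (3·p_2/p_1)², and q_2* = (I − p_1·q_1*)/p_2.
Plugging in: q_1* = (3·11.5/10.6)² = 10.5932, q_2* = 1.3663.
Expenditure on q_1: 10.6·10.5932 = 112.2877; share = 0.8772.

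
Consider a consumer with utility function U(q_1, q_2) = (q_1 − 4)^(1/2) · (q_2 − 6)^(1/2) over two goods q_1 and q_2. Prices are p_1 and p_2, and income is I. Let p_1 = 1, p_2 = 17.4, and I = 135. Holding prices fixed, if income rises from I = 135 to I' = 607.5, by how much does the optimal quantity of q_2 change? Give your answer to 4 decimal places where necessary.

Δq_2* = 13.5776

Let q_1' = q_1−4, q_2' = q_2−6. MRS = q_2'/q_1' = p_1/p_2.
After buying the subsistence bundle (4, 6), a share 0.5 of the remaining income goes to q_1: q_1* = 4 + 0.5·(I − 4p_1 − 6p_2)/p_1.
Discretionary income = 135 − 4·1 − 6·17.4 = 26.6; q_2* = 6 + 0.5·26.6/17.4 = 6.7644.
At I' = 607.5: q_2* = 20.342. Change: 20.342 − 6.7644 = 13.5776.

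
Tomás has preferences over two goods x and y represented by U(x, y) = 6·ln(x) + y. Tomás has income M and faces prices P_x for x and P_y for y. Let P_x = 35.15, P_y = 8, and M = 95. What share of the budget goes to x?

Set MRS = P_x/P_y: (6/x)/1 = P_x/P_y.
So x*(P_x,P_y) = 6·P_y/P_x, independent of income; and y* = (M − 6·P_y)/P_y.
At the given prices: x* = 6·8/35.15 = 1.3656, and y* = 5.875.
Expenditure on x: 35.15·1.3656 = 48; share = 0.5053.

share on x = 0.5053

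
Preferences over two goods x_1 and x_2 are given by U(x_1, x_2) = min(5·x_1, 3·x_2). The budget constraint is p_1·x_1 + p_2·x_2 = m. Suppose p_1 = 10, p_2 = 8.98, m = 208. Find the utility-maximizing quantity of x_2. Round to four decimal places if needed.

x_2* = 13.8852

Leontief preferences: the optimum is at the kink where x_1/3 = x_2/5, i.e. x_2 = (5/3)·x_1.
Budget: p_1·x_1 + p_2·(5/3)·x_1 = m, so (3·p_1 + 5·p_2)·x_1 = 3·m.
Demand: x_1*(p_1,p_2,m) = 3·m/(3·p_1 + 5·p_2), x_2* = 5·m/(3·p_1 + 5·p_2).
Here 3·10 + 5·8.98 = 74.9, giving x_2* = 13.8852.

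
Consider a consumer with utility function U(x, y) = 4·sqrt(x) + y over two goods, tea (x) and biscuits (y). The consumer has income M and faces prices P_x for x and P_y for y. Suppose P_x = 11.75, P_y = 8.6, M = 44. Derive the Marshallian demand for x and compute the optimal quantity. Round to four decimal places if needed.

Thus x* = (2·P_y/P_x)² — independent of M — with the rest of income spent on y.
Plugging in: x* = (2·8.6/11.75)² = 2.1428.

x* = 2.1428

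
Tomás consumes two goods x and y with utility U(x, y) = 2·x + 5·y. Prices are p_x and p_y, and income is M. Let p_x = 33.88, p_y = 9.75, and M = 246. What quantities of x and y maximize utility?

x* = 0, y* = 25.2308

Perfect substitutes: compare marginal utility per dollar. 2/p_x vs 5/p_y → 0.059 vs 0.5128.
y gives more utility per dollar, so spend all income on y: y* = M/p_y, x* = 0.
Numerically: x* = 0, y* = 25.2308.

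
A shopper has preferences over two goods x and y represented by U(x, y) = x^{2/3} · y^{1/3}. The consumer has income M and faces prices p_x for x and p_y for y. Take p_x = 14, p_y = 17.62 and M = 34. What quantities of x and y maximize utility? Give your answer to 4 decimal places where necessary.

x* = 1.619, y* = 0.6432

At p_x=14, p_y=17.62, M=34: x* = 2/3·34/14 = 1.619, y* = 0.6432.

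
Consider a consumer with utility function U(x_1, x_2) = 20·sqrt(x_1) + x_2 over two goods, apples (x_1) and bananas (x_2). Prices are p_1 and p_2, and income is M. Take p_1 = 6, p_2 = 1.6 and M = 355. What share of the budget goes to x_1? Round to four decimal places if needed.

share on x_1 = 0.1202

Utility is quasi-linear in x_2; the FOC for x_1 is 10/√x_1 = p_1/p_2.
Thus x_1* = (10·p_2/p_1)² — independent of M — with the rest of income spent on x_2.
Plugging in: x_1* = (10·1.6/6)² = 7.1111, x_2* = 195.2083.
Expenditure on x_1: 6·7.1111 = 42.6667; share = 0.1202.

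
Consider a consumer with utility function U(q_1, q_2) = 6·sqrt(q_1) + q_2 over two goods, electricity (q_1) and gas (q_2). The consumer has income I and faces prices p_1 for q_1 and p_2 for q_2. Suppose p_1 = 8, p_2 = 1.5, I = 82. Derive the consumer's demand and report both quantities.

q_1* = 0.3164, q_2* = 52.9792

Set MRS = p_1/p_2: 3·q_1^(−1/2) = p_1/p_2.
Thus q_1* = (3·p_2/p_1)² — independent of I — with the rest of income spent on q_2.
Plugging in: q_1* = (3·1.5/8)² = 0.3164, q_2* = 52.9792.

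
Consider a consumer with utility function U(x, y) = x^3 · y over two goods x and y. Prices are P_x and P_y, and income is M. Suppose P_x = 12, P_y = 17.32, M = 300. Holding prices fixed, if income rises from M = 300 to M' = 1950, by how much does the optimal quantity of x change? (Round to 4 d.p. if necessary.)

Δx* = 103.125

Demand: x*(P_x,P_y,M) = 0.75·M/P_x and y* = 0.25·M/P_y.
At P_x=12, P_y=17.32, M=300: x* = 0.75·300/12 = 18.75.
At M' = 1950: x* = 121.875. Change: 121.875 − 18.75 = 103.125.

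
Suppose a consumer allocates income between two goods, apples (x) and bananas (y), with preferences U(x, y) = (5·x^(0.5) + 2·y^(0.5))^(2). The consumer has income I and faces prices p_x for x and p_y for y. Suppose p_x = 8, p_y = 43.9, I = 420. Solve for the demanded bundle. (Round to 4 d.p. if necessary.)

x* = 51.0126, y* = 0.271

MRS = MU_x/MU_y = (5/2)·(y/x)^(0.5). Set equal to p_x/p_y.
Hence y/x = ((2/5)·p_x/p_y)^(1/(0.5)), i.e. raised to the 2 power.
With the ratio pinned down, the budget gives x* = I/(p_x + p_y·(y/x)) and y* = (y/x)·x*.
Numerically y/x = 0.005313, so x* = 420/(8 + 43.9·0.005313) = 51.0126 and y* = 0.005313·51.0126 = 0.271.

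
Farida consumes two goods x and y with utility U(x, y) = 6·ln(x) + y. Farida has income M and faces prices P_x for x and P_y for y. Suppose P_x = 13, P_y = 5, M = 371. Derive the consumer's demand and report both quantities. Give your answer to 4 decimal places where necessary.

x* = 2.3077, y* = 68.2

MU_x = 6/x, MU_y = 1. Tangency: 6/x = P_x/P_y.
So x*(P_x,P_y) = 6·P_y/P_x, independent of income; and y* = (M − 6·P_y)/P_y.
At the given prices: x* = 6·5/13 = 2.3077, and y* = 68.2.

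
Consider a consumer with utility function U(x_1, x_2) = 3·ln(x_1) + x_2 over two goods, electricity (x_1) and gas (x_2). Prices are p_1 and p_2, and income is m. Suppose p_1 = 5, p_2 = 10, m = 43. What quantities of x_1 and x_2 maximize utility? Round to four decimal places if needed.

x_1* = 6, x_2* = 1.3

So x_1*(p_1,p_2) = 3·p_2/p_1, independent of income; and x_2* = (m − 3·p_2)/p_2.
At the given prices: x_1* = 3·10/5 = 6, and x_2* = 1.3.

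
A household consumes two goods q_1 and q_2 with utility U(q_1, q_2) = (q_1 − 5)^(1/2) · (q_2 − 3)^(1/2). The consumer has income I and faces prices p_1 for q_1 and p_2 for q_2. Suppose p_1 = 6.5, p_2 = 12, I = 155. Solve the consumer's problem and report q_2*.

Let q_1' = q_1−5, q_2' = q_2−3. MRS = q_2'/q_1' = p_1/p_2.
After buying the subsistence bundle (5, 3), a share 0.5 of the remaining income goes to q_1: q_1* = 5 + 0.5·(I − 5p_1 − 3p_2)/p_1.
Discretionary income = 155 − 5·6.5 − 3·12 = 86.5; q_2* = 3 + 0.5·86.5/12 = 6.6042.

q_2* = 6.6042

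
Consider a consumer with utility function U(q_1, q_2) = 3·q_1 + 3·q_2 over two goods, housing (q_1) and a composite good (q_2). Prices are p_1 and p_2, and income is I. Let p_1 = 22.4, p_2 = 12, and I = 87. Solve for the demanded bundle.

q_1* = 0, q_2* = 7.25

Perfect substitutes: compare marginal utility per dollar. 3/p_1 vs 3/p_2 → 0.1339 vs 0.25.
q_2 gives more utility per dollar, so spend all income on q_2: q_2* = I/p_2, q_1* = 0.
Numerically: q_1* = 0, q_2* = 7.25.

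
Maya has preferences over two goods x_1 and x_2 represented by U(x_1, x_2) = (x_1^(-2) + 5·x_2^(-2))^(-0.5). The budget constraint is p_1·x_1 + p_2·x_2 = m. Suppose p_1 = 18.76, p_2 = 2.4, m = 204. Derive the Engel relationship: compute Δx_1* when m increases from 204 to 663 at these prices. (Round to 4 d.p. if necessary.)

Δx_1* = 17.0602

From the CES first-order condition, (1/5)·(x_2/x_1)^(3) = p_1/p_2.
Hence x_2/x_1 = (5·p_1/p_2)^(1/(3)), i.e. raised to the 1/3 power.
With the ratio pinned down, the budget gives x_1* = m/(p_1 + p_2·(x_2/x_1)) and x_2* = (x_2/x_1)·x_1*.
Numerically x_2/x_1 = 3.393625, so x_1* = 204/(18.76 + 2.4·3.393625) = 7.5823.
At m' = 663: x_1* = 24.6425. Change: 24.6425 − 7.5823 = 17.0602.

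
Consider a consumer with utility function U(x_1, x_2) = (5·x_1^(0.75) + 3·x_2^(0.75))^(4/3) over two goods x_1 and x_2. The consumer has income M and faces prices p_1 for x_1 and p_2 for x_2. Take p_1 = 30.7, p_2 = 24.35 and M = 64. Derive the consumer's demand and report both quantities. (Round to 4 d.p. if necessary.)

With the ratio pinned down, the budget gives x_1* = M/(p_1 + p_2·(x_2/x_1)) and x_2* = (x_2/x_1)·x_1*.
Numerically x_2/x_1 = 0.327463, so x_1* = 64/(30.7 + 24.35·0.327463) = 1.6549 and x_2* = 0.327463·1.6549 = 0.5419.

x_1* = 1.6549, x_2* = 0.5419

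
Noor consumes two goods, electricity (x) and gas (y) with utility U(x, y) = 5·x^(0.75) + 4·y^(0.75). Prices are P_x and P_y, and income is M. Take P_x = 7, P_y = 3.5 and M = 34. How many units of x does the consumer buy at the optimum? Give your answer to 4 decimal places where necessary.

From the CES first-order condition, (5/4)·(y/x)^(0.25) = P_x/P_y.
Solve for the ratio: y/x = [(4/5)·P_x/P_y]^(4).
With the ratio pinned down, the budget gives x* = M/(P_x + P_y·(y/x)) and y* = (y/x)·x*.
Numerically y/x = 6.5536, so x* = 34/(7 + 3.5·6.5536) = 1.1357.

x* = 1.1357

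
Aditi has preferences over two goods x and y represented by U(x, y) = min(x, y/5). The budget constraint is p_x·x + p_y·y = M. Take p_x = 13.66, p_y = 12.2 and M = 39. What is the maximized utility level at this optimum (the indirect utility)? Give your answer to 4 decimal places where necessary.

Demand: x*(p_x,p_y,M) = M/(p_x + 5·p_y), y* = 5·M/(p_x + 5·p_y).
Here 13.66 + 5·12.2 = 74.66, giving x* = 0.5224 and y* = 2.6118.
Utility at the optimum: U(0.5224, 2.6118) = 0.5224.

V = 0.5224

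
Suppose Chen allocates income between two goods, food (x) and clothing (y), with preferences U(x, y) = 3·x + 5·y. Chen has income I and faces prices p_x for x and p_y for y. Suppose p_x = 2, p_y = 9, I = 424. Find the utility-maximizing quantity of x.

Numerically: x* = 212, y* = 0.

x* = 212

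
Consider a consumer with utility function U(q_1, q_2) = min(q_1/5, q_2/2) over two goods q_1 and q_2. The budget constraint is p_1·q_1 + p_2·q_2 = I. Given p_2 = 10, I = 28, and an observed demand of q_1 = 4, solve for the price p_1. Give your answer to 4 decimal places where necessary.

Leontief preferences: the optimum is at the kink where q_1/5 = q_2/2, i.e. q_2 = (2/5)·q_1.
Budget: p_1·q_1 + p_2·(2/5)·q_1 = I, so (5·p_1 + 2·p_2)·q_1 = 5·I.
Demand: q_1*(p_1,p_2,I) = 5·I/(5·p_1 + 2·p_2), q_2* = 2·I/(5·p_1 + 2·p_2).
Set q_1* = 4 in the demand function and solve for p_1: p_1 = 3.

p_1 = 3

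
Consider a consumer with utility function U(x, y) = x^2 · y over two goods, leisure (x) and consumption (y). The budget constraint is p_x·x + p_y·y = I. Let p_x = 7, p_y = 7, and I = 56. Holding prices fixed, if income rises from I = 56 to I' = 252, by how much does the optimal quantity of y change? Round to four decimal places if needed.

The MRS is 2·y/x. Set MRS = p_x/p_y.
Rearranging, p_y·y = (1/2)·p_x·x. Substituting into the budget gives p_x·x·(1 + (1/2)) = I.
Demand: x*(p_x,p_y,I) = 2/3·I/p_x and y* = 1/3·I/p_y.
At p_x=7, p_y=7, I=56: y* = 1/3·56/7 = 2.6667.
At I' = 252: y* = 12. Change: 12 − 2.6667 = 9.3333.

Δy* = 9.3333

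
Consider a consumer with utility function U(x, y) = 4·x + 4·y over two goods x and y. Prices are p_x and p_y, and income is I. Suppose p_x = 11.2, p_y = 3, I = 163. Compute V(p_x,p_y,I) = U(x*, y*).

y gives more utility per dollar, so spend all income on y: y* = I/p_y, x* = 0.
Numerically: x* = 0, y* = 54.3333.
Utility at the optimum: U(0, 54.3333) = 217.3333.

V = 217.3333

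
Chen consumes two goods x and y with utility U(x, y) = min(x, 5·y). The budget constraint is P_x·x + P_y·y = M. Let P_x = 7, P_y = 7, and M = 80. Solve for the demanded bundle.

Here 5·7 + 7 = 42, giving x* = 9.5238 and y* = 1.9048.

x* = 9.5238, y* = 1.9048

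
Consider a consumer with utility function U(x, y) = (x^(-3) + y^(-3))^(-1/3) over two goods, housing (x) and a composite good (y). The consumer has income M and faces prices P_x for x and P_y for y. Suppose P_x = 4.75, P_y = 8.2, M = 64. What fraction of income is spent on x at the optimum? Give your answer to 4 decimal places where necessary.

share on x = 0.399

MU_x ∝ x^(-4), MU_y ∝ y^(-4), so MRS = (y/x)^(4) = P_x/P_y.
Solve for the ratio: y/x = [P_x/P_y]^(0.25).
Substitute y = (y/x)·x into the budget: x* = M/(P_x + P_y·(y/x)).
Numerically y/x = 0.872409, so x* = 64/(4.75 + 8.2·0.872409) = 5.3765 and y* = 0.872409·5.3765 = 4.6905.
Expenditure on x: 4.75·5.3765 = 25.5382; share = 0.399.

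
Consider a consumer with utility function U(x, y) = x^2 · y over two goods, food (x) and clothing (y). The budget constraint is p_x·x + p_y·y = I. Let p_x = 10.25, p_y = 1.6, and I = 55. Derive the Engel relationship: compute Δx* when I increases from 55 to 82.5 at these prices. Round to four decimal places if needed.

Δx* = 1.7886

MU_x/MU_y = (2·y)/(x); tangency sets this equal to p_x/p_y.
Rearranging, p_y·y = (1/2)·p_x·x. Substituting into the budget gives p_x·x·(1 + (1/2)) = I.
Demand: x*(p_x,p_y,I) = 2/3·I/p_x and y* = 1/3·I/p_y.
At p_x=10.25, p_y=1.6, I=55: x* = 2/3·55/10.25 = 3.5772.
At I' = 82.5: x* = 5.3659. Change: 5.3659 − 3.5772 = 1.7886.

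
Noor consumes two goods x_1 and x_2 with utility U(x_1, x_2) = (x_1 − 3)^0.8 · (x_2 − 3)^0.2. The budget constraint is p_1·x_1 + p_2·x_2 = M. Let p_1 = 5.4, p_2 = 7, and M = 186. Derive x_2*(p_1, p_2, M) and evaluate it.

MRS = 4·(x_2−3)/(x_1−3). Tangency with p_1/p_2 gives x_2−3 = (1/4)·(p_1/p_2)·(x_1−3).
After buying the subsistence bundle (3, 3), a share 0.8 of the remaining income goes to x_1: x_1* = 3 + 0.8·(M − 3p_1 − 3p_2)/p_1.
Discretionary income = 186 − 3·5.4 − 3·7 = 148.8; x_2* = 3 + 0.2·148.8/7 = 7.2514.

x_2* = 7.2514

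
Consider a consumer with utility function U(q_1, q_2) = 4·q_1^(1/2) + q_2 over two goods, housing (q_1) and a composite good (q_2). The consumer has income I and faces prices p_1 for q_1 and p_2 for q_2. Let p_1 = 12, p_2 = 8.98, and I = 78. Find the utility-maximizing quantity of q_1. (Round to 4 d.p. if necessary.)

Utility is quasi-linear in q_2; the FOC for q_1 is 2/√q_1 = p_1/p_2.
Thus q_1* = (2·p_2/p_1)² — independent of I — with the rest of income spent on q_2.
Plugging in: q_1* = (2·8.98/12)² = 2.24.

q_1* = 2.24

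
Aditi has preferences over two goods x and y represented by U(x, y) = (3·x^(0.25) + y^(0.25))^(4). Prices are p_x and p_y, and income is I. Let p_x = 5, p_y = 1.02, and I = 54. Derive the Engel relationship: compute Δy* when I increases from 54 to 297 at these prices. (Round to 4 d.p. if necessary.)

Δy* = 67.1642

From the CES first-order condition, 3·(y/x)^(0.75) = p_x/p_y.
Hence y/x = ((1/3)·p_x/p_y)^(1/(0.75)), i.e. raised to the 4/3 power.
With the ratio pinned down, the budget gives x* = I/(p_x + p_y·(y/x)) and y* = (y/x)·x*.
Numerically y/x = 1.92456, so x* = 54/(5 + 1.02·1.92456) = 7.7552 and y* = 1.92456·7.7552 = 14.9254.
At I' = 297: y* = 82.0896. Change: 82.0896 − 14.9254 = 67.1642.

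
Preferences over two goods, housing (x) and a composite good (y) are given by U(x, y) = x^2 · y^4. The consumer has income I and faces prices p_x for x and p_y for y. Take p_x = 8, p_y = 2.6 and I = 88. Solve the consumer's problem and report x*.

Tangency: MRS = (1/2)·y/x = p_x/p_y.
Rearranging, p_y·y = 2·p_x·x. Substituting into the budget gives p_x·x·(1 + 2) = I.
Demand: x*(p_x,p_y,I) = 1/3·I/p_x and y* = 2/3·I/p_y.
At p_x=8, p_y=2.6, I=88: x* = 1/3·88/8 = 3.6667.

x* = 3.6667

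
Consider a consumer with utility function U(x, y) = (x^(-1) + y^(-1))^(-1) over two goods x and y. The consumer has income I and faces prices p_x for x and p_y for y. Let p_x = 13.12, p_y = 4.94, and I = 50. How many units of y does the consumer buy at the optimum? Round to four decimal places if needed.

y* = 3.8489

With the ratio pinned down, the budget gives x* = I/(p_x + p_y·(y/x)) and y* = (y/x)·x*.
Numerically y/x = 1.629684, so x* = 50/(13.12 + 4.94·1.629684) = 2.3618 and y* = 1.629684·2.3618 = 3.8489.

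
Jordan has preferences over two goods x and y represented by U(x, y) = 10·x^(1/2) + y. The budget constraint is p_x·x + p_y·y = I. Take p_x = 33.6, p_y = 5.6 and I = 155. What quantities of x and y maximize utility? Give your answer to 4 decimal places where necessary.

Utility is quasi-linear in y; the FOC for x is 5/√x = p_x/p_y.
Thus x* = (5·p_y/p_x)² — independent of I — with the rest of income spent on y.
Plugging in: x* = (5·5.6/33.6)² = 0.6944, y* = 23.5119.

x* = 0.6944, y* = 23.5119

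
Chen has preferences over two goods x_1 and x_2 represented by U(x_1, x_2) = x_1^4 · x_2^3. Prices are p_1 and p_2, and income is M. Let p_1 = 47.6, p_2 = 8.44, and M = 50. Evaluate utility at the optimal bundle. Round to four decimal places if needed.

The MRS is (4/3)·x_2/x_1. Set MRS = p_1/p_2.
So 4·p_2·x_2 = 3·p_1·x_1; combined with the budget, a share 4/7 of income goes to x_1.
Demand: x_1*(p_1,p_2,M) = 4/7·M/p_1 and x_2* = 3/7·M/p_2.
At p_1=47.6, p_2=8.44, M=50: x_1* = 4/7·50/47.6 = 0.6002, x_2* = 2.5389.
Utility at the optimum: U(0.6002, 2.5389) = 2.1245.

V = 2.1245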